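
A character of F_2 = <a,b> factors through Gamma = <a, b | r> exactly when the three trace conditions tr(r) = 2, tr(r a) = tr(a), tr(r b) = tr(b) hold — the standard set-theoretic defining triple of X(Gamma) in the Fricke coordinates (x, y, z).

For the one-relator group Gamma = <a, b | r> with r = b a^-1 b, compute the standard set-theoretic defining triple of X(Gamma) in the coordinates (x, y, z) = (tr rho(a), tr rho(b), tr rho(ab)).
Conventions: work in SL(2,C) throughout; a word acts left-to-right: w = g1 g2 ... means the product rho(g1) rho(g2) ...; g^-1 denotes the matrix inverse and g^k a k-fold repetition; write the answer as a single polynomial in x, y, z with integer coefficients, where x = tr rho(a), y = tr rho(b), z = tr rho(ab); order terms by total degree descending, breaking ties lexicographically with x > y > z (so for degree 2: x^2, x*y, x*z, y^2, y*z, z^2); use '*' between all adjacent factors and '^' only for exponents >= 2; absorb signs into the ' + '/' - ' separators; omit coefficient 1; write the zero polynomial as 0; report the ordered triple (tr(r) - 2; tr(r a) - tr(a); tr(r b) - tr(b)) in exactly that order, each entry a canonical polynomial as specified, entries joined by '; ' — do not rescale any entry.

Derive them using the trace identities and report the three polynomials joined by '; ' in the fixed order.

x*y^2 - y*z - x - 2; x*y*z - x^2 - z^2 - x + 2; x*y^3 - y^2*z - 2*x*y - y + z

tr(b^2) = tr(b)*tr(b) - tr(1)   [square of b] = y^2 - 2
and tr(b^2 a) = tr(b)*tr(a b) - tr(a)   [square of b] = y*z - x
tr(b a^-1 b) = tr(b^2)*tr(a) - tr(b^2 a)   [inverse elimination on a] = x*y^2 - y*z - x
tr(b a b a) = tr(a b)*tr(a b) - tr(1)  (split on a) = z^2 - 2
next, tr(b a^-1 b a) = tr(b a b)*tr(a) - tr(b a b a)  (eliminate a^-1) = x*y*z - x^2 - z^2 + 2
and tr(b^3) = tr(b)*tr(b^2) - tr(b)  (reduce the b square) = y^3 - 3*y
and tr(b^3 a) = tr(b)*tr(b a b) - tr(b a)  (reduce the b square) = y^2*z - x*y - z
tr(b a^-1 b^2) = tr(b^3)*tr(a) - tr(b^3 a)  (eliminate a^-1) = x*y^3 - y^2*z - 2*x*y + z
assemble the triple (tr(r) - 2; tr(r a) - x; tr(r b) - y)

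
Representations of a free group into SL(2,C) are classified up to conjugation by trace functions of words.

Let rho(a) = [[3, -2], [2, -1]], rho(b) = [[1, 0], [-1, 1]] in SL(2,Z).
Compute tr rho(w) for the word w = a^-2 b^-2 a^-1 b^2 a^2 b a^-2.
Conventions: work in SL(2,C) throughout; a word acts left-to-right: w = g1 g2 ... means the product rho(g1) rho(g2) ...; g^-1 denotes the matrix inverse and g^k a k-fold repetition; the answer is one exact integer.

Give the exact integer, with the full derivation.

rho(a^-1) = [[-1, 2], [-2, 3]]
... * rho(a^-1) = [[-1, 2], [-2, 3]]  ->  [[-3, 4], [-4, 5]]
... * rho(b^-1) = [[1, 0], [1, 1]]  ->  [[1, 4], [1, 5]]
... * rho(b^-1) = [[1, 0], [1, 1]]  ->  [[5, 4], [6, 5]]
... * rho(a^-1) = [[-1, 2], [-2, 3]]  ->  [[-13, 22], [-16, 27]]
... * rho(b) = [[1, 0], [-1, 1]]  ->  [[-35, 22], [-43, 27]]
... * rho(b) = [[1, 0], [-1, 1]]  ->  [[-57, 22], [-70, 27]]
... * rho(a) = [[3, -2], [2, -1]]  ->  [[-127, 92], [-156, 113]]
... * rho(a) = [[3, -2], [2, -1]]  ->  [[-197, 162], [-242, 199]]
... * rho(b) = [[1, 0], [-1, 1]]  ->  [[-359, 162], [-441, 199]]
... * rho(a^-1) = [[-1, 2], [-2, 3]]  ->  [[35, -232], [43, -285]]
... * rho(a^-1) = [[-1, 2], [-2, 3]]  ->  [[429, -626], [527, -769]]
tr = 429 + -769 = -340

-340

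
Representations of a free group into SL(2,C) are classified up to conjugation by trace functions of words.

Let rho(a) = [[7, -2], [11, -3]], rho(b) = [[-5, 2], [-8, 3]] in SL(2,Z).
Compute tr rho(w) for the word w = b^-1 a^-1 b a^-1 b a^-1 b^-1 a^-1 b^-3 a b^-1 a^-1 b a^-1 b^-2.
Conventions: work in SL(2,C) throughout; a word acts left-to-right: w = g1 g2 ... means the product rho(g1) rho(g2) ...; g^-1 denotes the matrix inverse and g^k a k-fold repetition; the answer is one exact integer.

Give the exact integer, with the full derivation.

2130

rho(b^-1) = [[3, -2], [8, -5]]
... * rho(a^-1) = [[-3, 2], [-11, 7]]  ->  [[13, -8], [31, -19]]
... * rho(b) = [[-5, 2], [-8, 3]]  ->  [[-1, 2], [-3, 5]]
... * rho(a^-1) = [[-3, 2], [-11, 7]]  ->  [[-19, 12], [-46, 29]]
... * rho(b) = [[-5, 2], [-8, 3]]  ->  [[-1, -2], [-2, -5]]
... * rho(a^-1) = [[-3, 2], [-11, 7]]  ->  [[25, -16], [61, -39]]
... * rho(b^-1) = [[3, -2], [8, -5]]  ->  [[-53, 30], [-129, 73]]
... * rho(a^-1) = [[-3, 2], [-11, 7]]  ->  [[-171, 104], [-416, 253]]
... * rho(b^-1) = [[3, -2], [8, -5]]  ->  [[319, -178], [776, -433]]
... * rho(b^-1) = [[3, -2], [8, -5]]  ->  [[-467, 252], [-1136, 613]]
... * rho(b^-1) = [[3, -2], [8, -5]]  ->  [[615, -326], [1496, -793]]
... * rho(a) = [[7, -2], [11, -3]]  ->  [[719, -252], [1749, -613]]
... * rho(b^-1) = [[3, -2], [8, -5]]  ->  [[141, -178], [343, -433]]
... * rho(a^-1) = [[-3, 2], [-11, 7]]  ->  [[1535, -964], [3734, -2345]]
... * rho(b) = [[-5, 2], [-8, 3]]  ->  [[37, 178], [90, 433]]
... * rho(a^-1) = [[-3, 2], [-11, 7]]  ->  [[-2069, 1320], [-5033, 3211]]
... * rho(b^-1) = [[3, -2], [8, -5]]  ->  [[4353, -2462], [10589, -5989]]
... * rho(b^-1) = [[3, -2], [8, -5]]  ->  [[-6637, 3604], [-16145, 8767]]
tr = -6637 + 8767 = 2130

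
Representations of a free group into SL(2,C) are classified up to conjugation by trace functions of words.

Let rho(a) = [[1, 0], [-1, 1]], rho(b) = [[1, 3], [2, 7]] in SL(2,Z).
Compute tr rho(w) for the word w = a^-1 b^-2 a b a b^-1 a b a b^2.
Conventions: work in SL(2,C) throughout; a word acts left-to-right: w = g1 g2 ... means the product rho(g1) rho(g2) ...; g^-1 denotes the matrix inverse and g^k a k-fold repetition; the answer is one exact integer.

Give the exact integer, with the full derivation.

-20206

rho(a^-1) = [[1, 0], [1, 1]]
... * rho(b^-1) = [[7, -3], [-2, 1]]  ->  [[7, -3], [5, -2]]
... * rho(b^-1) = [[7, -3], [-2, 1]]  ->  [[55, -24], [39, -17]]
... * rho(a) = [[1, 0], [-1, 1]]  ->  [[79, -24], [56, -17]]
... * rho(b) = [[1, 3], [2, 7]]  ->  [[31, 69], [22, 49]]
... * rho(a) = [[1, 0], [-1, 1]]  ->  [[-38, 69], [-27, 49]]
... * rho(b^-1) = [[7, -3], [-2, 1]]  ->  [[-404, 183], [-287, 130]]
... * rho(a) = [[1, 0], [-1, 1]]  ->  [[-587, 183], [-417, 130]]
... * rho(b) = [[1, 3], [2, 7]]  ->  [[-221, -480], [-157, -341]]
... * rho(a) = [[1, 0], [-1, 1]]  ->  [[259, -480], [184, -341]]
... * rho(b) = [[1, 3], [2, 7]]  ->  [[-701, -2583], [-498, -1835]]
... * rho(b) = [[1, 3], [2, 7]]  ->  [[-5867, -20184], [-4168, -14339]]
tr = -5867 + -14339 = -20206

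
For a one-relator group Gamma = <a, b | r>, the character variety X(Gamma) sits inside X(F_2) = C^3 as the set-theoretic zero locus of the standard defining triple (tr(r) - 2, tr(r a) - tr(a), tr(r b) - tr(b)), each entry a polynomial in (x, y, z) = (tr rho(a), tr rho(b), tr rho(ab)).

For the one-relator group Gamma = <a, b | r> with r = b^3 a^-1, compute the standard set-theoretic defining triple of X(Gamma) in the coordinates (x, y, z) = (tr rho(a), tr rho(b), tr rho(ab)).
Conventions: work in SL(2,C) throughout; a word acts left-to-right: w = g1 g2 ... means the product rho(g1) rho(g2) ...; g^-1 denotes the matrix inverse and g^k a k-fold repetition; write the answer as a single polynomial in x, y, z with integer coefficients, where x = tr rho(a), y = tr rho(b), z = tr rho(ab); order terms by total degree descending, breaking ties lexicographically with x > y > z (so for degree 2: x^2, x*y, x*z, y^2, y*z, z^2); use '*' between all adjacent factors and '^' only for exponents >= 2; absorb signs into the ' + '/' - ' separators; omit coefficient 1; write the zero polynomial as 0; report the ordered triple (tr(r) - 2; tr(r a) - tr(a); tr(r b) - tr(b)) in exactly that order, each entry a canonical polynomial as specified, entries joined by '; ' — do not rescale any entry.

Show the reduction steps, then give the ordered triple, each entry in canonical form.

x*y^3 - y^2*z - 2*x*y + z - 2; y^3 - x - 3*y; x*y^4 - y^3*z - 3*x*y^2 + 2*y*z + x - y

trace(b^2) = trace(b) * trace(b) - trace(1)   [square of b] = y^2 - 2
trace(b^3) = trace(b) * trace(b^2) - trace(b)   [square of b] = y^3 - 3*y
trace(a b^2) = trace(b) * trace(a b) - trace(a)   [square of b] = y*z - x
trace(b^3 a) = trace(b) * trace(a b^2) - trace(a b)   [square of b] = y^2*z - x*y - z
trace(b^3 a^-1) = trace(b^3) * trace(a) - trace(b^3 a)   [inverse elimination on a] = x*y^3 - y^2*z - 2*x*y + z
trace(b^4) = trace(b) * trace(b^3) - trace(b^2) = y^4 - 4*y^2 + 2
trace(b^4 a) = trace(b) * trace(b a b^2) - trace(b a b) = y^3*z - x*y^2 - 2*y*z + x
trace(b^3 a^-1 b) = trace(b^4) * trace(a) - trace(b^4 a) = x*y^4 - y^3*z - 3*x*y^2 + 2*y*z + x
assemble the triple (trace(r) - 2; trace(r a) - x; trace(r b) - y)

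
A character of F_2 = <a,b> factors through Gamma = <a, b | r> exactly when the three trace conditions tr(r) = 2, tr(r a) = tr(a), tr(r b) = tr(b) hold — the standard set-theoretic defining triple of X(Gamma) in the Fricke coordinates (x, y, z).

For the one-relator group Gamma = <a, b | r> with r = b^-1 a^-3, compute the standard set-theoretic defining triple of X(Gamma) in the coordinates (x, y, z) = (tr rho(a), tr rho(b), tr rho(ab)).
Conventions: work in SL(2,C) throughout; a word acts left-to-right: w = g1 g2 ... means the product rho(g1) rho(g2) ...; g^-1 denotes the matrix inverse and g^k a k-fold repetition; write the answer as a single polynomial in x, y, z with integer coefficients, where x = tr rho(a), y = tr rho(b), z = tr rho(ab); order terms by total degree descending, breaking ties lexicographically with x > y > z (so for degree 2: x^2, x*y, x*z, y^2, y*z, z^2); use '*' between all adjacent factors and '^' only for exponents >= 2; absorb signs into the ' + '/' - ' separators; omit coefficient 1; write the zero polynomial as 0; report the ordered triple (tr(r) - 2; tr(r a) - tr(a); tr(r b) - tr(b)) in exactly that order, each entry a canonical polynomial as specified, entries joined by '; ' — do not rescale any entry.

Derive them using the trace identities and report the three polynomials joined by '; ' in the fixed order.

so trace(a^-1) = trace(a) = x
reduce: trace(a^-2) = trace(a^-1) trace(a) - trace(1)  (eliminate a^-1) = x^2 - 2
so trace(a^-3) = trace(a^-2) trace(a) - trace(a^-1)  (eliminate a^-1) = x^3 - 3*x
trace(b a^-1) = trace(b) trace(a) - trace(b a)  (eliminate a^-1) = x*y - z
trace(b a^-2) = trace(b a^-1) trace(a) - trace(b)  (eliminate a^-1) = x^2*y - x*z - y
trace(a^-3 b) = trace(b a^-2) trace(a) - trace(b a^-1)  (eliminate a^-1) = x^3*y - x^2*z - 2*x*y + z
trace(b^-1 a^-3) = trace(a^-3) trace(b) - trace(a^-3 b)  (eliminate b^-1) = x^2*z - x*y - z
trace(b^-1 a^-2) = trace(a^-2) trace(b) - trace(a^-2 b) = x*z - y
assemble the triple (trace(r) - 2; trace(r a) - x; trace(r b) - y)

x^2*z - x*y - z - 2; x*z - x - y; x^3 - 3*x - y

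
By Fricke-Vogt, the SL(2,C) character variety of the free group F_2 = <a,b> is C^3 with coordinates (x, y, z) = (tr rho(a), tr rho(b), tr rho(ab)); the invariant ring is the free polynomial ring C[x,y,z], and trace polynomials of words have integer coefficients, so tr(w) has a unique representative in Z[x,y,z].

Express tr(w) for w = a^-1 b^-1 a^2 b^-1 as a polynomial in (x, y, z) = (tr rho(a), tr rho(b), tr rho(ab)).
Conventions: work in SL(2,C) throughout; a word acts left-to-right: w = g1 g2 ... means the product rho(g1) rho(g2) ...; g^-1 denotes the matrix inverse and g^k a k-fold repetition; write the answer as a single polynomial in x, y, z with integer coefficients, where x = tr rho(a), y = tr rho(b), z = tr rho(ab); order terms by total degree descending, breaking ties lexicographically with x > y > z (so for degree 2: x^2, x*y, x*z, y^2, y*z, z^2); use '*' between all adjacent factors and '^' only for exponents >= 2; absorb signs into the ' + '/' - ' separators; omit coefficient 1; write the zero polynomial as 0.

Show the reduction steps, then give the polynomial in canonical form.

so trace(a b^-1) = trace(a) * trace(b) - trace(a b) = x*y - z
reduce: trace(a^2 b) = trace(a) * trace(b a) - trace(b) = x*z - y
trace(a^2) = trace(a) * trace(a) - trace(1) = x^2 - 2
trace(b a^2 b) = trace(b) * trace(a^2 b) - trace(a^2) = x*y*z - x^2 - y^2 + 2
trace(b a b a) = trace(b a) * trace(b a) - trace(1)   [split at repeated b] = z^2 - 2
so trace(b a b) = trace(b) * trace(a b) - trace(a) = y*z - x
so trace(b a^2 b a) = trace(a) * trace(b a b a) - trace(b a b) = x*z^2 - y*z - x
trace(a^-1 b a^2 b) = trace(b a^2 b) * trace(a) - trace(b a^2 b a) = x^2*y*z - x^3 - x*y^2 - x*z^2 + y*z + 3*x
trace(a^2 b^-1 a^-1 b) = trace(a^-1 b a^2) * trace(b) - trace(a^-1 b a^2 b) = -x^2*y*z + x^3 + x*y^2 + x*z^2 - 3*x
trace(a^-1 b^-1 a^2 b^-1) = trace(a^2 b^-1 a^-1) * trace(b) - trace(a^2 b^-1 a^-1 b) = x^2*y*z - x^3 - x*z^2 - y*z + 3*x

x^2*y*z - x^3 - x*z^2 - y*z + 3*x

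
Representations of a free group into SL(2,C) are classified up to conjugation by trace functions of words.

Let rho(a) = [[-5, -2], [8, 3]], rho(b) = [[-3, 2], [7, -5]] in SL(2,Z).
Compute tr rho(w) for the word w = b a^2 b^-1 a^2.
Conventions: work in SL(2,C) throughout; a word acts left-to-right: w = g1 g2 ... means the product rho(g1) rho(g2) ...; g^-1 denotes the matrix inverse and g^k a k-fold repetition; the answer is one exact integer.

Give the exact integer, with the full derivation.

-142

rho(b) = [[-3, 2], [7, -5]]
... * rho(a) = [[-5, -2], [8, 3]]  ->  [[31, 12], [-75, -29]]
... * rho(a) = [[-5, -2], [8, 3]]  ->  [[-59, -26], [143, 63]]
... * rho(b^-1) = [[-5, -2], [-7, -3]]  ->  [[477, 196], [-1156, -475]]
... * rho(a) = [[-5, -2], [8, 3]]  ->  [[-817, -366], [1980, 887]]
... * rho(a) = [[-5, -2], [8, 3]]  ->  [[1157, 536], [-2804, -1299]]
tr = 1157 + -1299 = -142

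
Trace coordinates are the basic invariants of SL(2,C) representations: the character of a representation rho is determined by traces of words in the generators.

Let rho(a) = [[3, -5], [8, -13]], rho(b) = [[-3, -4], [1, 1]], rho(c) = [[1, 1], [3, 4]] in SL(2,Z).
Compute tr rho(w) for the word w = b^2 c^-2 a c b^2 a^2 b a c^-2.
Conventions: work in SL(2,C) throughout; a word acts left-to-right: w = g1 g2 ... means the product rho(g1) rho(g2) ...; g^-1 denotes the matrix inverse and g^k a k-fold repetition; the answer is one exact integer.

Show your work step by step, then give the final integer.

83866050

rho(b) = [[-3, -4], [1, 1]]
... * rho(b) = [[-3, -4], [1, 1]]  ->  [[5, 8], [-2, -3]]
... * rho(c^-1) = [[4, -1], [-3, 1]]  ->  [[-4, 3], [1, -1]]
... * rho(c^-1) = [[4, -1], [-3, 1]]  ->  [[-25, 7], [7, -2]]
... * rho(a) = [[3, -5], [8, -13]]  ->  [[-19, 34], [5, -9]]
... * rho(c) = [[1, 1], [3, 4]]  ->  [[83, 117], [-22, -31]]
... * rho(b) = [[-3, -4], [1, 1]]  ->  [[-132, -215], [35, 57]]
... * rho(b) = [[-3, -4], [1, 1]]  ->  [[181, 313], [-48, -83]]
... * rho(a) = [[3, -5], [8, -13]]  ->  [[3047, -4974], [-808, 1319]]
... * rho(a) = [[3, -5], [8, -13]]  ->  [[-30651, 49427], [8128, -13107]]
... * rho(b) = [[-3, -4], [1, 1]]  ->  [[141380, 172031], [-37491, -45619]]
... * rho(a) = [[3, -5], [8, -13]]  ->  [[1800388, -2943303], [-477425, 780502]]
... * rho(c^-1) = [[4, -1], [-3, 1]]  ->  [[16031461, -4743691], [-4251206, 1257927]]
... * rho(c^-1) = [[4, -1], [-3, 1]]  ->  [[78356917, -20775152], [-20778605, 5509133]]
tr = 78356917 + 5509133 = 83866050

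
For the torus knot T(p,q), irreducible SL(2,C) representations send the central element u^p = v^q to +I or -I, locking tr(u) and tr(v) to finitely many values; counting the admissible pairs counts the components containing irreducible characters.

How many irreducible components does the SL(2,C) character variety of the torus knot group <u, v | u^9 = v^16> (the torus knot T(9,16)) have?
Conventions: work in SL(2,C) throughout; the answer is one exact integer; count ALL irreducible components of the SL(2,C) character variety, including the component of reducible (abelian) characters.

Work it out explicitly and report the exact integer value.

Gamma = < u, v | u^9 = v^16 > (torus knot T(9,16)); the central element u^9 = v^16 acts as +I or -I in any irreducible SL(2,C) representation.
On an irreducible component, tr(u) is locked at 2*cos(pi*alpha/9) for some alpha in 1..8, and tr(v) at 2*cos(pi*beta/16) for some beta in 1..15.
Consistency of u^9 = (-1)^alpha I with v^16 = (-1)^beta I forces alpha = beta (mod 2).
Enumerate parity-matched pairs: 4*8 odd-odd plus 4*7 even-even gives 60.
components with irreducible characters: 60; plus the single component of reducible (abelian) characters: total 61.

61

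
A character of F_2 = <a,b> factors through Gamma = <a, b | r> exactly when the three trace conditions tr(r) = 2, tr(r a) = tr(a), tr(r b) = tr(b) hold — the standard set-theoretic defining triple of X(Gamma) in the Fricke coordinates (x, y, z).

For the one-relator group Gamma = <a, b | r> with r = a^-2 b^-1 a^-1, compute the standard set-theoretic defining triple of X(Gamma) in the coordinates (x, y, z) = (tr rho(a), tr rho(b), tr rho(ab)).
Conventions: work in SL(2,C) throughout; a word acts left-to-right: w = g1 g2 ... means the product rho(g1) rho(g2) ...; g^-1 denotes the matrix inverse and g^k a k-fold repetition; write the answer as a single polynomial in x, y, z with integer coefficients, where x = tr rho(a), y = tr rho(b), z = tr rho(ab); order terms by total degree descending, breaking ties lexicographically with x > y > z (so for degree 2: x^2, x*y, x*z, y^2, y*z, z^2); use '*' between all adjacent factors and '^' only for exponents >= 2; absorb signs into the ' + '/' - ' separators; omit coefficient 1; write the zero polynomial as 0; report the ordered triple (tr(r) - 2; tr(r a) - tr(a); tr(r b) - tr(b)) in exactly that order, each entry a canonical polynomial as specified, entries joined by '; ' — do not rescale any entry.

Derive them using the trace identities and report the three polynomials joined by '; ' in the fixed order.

so tr(a^-1) = tr(a) = x
tr(a^-2) = tr(a^-1)*tr(a) - tr(1) = x^2 - 2
reduce: tr(b a^-1) = tr(b)*tr(a) - tr(b a) = x*y - z
tr(a^-2 b) = tr(b a^-1)*tr(a) - tr(b) = x^2*y - x*z - y
tr(a^-2 b^-1) = tr(a^-2)*tr(b) - tr(a^-2 b) = x*z - y
reduce: tr(a^-2 b^-1 a^-1) = tr(a^-2 b^-1)*tr(a) - tr(a^-2 b^-1 a) = x^2*z - x*y - z
tr(b a b) = tr(b)*tr(a b) - tr(a) = y*z - x
tr(b a b a) = tr(b a)*tr(b a) - tr(1)   [split at repeated b] = z^2 - 2
so tr(a^-1 b a b) = tr(b a b)*tr(a) - tr(b a b a) = x*y*z - x^2 - z^2 + 2
reduce: tr(b^-1 a^-1 b a) = tr(a^-1 b a)*tr(b) - tr(a^-1 b a b) = -x*y*z + x^2 + y^2 + z^2 - 2
tr(b^-1 a^-1 b a^-1) = tr(b^-1 a^-1 b)*tr(a) - tr(b^-1 a^-1 b a) = x*y*z - y^2 - z^2 + 2
tr(a^-2 b^-1 a^-1 b) = tr(b^-1 a^-1 b a^-1)*tr(a) - tr(b^-1 a^-1 b) = x^2*y*z - x*y^2 - x*z^2 + x
assemble the triple (tr(r) - 2; tr(r a) - x; tr(r b) - y)

x^2*z - x*y - z - 2; x*z - x - y; x^2*y*z - x*y^2 - x*z^2 + x - y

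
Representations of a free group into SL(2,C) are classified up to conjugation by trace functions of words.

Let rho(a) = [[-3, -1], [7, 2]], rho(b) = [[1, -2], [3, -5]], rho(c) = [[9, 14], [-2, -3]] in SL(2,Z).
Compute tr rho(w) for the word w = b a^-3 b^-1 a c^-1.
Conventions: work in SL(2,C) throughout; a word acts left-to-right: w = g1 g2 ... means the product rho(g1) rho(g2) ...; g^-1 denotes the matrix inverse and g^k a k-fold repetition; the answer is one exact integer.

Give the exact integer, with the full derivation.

rho(b) = [[1, -2], [3, -5]]
... * rho(a^-1) = [[2, 1], [-7, -3]]  ->  [[16, 7], [41, 18]]
... * rho(a^-1) = [[2, 1], [-7, -3]]  ->  [[-17, -5], [-44, -13]]
... * rho(a^-1) = [[2, 1], [-7, -3]]  ->  [[1, -2], [3, -5]]
... * rho(b^-1) = [[-5, 2], [-3, 1]]  ->  [[1, 0], [0, 1]]
... * rho(a) = [[-3, -1], [7, 2]]  ->  [[-3, -1], [7, 2]]
... * rho(c^-1) = [[-3, -14], [2, 9]]  ->  [[7, 33], [-17, -80]]
tr = 7 + -80 = -73

-73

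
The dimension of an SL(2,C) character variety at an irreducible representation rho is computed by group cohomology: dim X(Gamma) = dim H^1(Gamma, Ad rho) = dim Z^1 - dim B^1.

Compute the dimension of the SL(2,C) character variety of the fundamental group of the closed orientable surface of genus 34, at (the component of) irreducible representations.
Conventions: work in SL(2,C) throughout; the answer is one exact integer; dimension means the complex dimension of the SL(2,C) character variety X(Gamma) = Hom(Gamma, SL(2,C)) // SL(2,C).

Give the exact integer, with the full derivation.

198

Gamma = pi_1(Sigma_34) = < a_1, b_1, ..., a_34, b_34 | prod [a_i, b_i] > has 2g = 68 generators and 1 relator.
A cocycle assigns one sl_2 vector per generator subject to the relator condition d_2(z) = 0: dim of the unconstrained space is 3*2g = 204.
H^2 = coker(d_2) is dual to H^0 = 0 at irreducible rho (Poincare duality), so d_2 is onto: dim Z^1 = 201.
Coboundaries contribute dim B^1 = 3 (injective at irreducible rho).
dim H^1 = 201 - 3 = 198 = dim X.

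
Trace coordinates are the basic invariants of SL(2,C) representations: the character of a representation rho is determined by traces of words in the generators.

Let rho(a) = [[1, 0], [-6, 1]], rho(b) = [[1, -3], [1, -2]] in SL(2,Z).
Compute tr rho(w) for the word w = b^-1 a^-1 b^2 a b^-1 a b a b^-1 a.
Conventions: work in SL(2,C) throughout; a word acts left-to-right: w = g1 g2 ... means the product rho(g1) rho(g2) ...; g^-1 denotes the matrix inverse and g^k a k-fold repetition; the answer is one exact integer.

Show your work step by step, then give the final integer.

rho(b^-1) = [[-2, 3], [-1, 1]]
... * rho(a^-1) = [[1, 0], [6, 1]]  ->  [[16, 3], [5, 1]]
... * rho(b) = [[1, -3], [1, -2]]  ->  [[19, -54], [6, -17]]
... * rho(b) = [[1, -3], [1, -2]]  ->  [[-35, 51], [-11, 16]]
... * rho(a) = [[1, 0], [-6, 1]]  ->  [[-341, 51], [-107, 16]]
... * rho(b^-1) = [[-2, 3], [-1, 1]]  ->  [[631, -972], [198, -305]]
... * rho(a) = [[1, 0], [-6, 1]]  ->  [[6463, -972], [2028, -305]]
... * rho(b) = [[1, -3], [1, -2]]  ->  [[5491, -17445], [1723, -5474]]
... * rho(a) = [[1, 0], [-6, 1]]  ->  [[110161, -17445], [34567, -5474]]
... * rho(b^-1) = [[-2, 3], [-1, 1]]  ->  [[-202877, 313038], [-63660, 98227]]
... * rho(a) = [[1, 0], [-6, 1]]  ->  [[-2081105, 313038], [-653022, 98227]]
tr = -2081105 + 98227 = -1982878

-1982878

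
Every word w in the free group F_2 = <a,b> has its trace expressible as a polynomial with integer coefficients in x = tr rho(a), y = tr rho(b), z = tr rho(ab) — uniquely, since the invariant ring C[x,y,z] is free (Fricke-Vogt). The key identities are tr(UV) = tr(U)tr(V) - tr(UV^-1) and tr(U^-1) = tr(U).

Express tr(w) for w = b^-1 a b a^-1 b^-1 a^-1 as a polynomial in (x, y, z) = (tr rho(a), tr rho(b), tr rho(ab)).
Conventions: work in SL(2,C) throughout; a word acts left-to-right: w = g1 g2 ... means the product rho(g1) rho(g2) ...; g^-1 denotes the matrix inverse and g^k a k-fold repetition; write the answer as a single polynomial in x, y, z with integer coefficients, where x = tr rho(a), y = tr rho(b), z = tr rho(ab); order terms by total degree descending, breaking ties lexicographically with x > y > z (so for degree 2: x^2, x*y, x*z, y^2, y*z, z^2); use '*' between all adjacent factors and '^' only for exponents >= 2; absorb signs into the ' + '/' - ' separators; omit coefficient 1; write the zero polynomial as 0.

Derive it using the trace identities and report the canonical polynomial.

-x*y*z^2 + x^2*z + y^2*z + z^3 - 3*z

trace(b^-1) = trace(b) = y
use: trace(a b a) = trace(a)*trace(b a) - trace(b)   [square of a] = x*z - y
use: trace(b a b a) = trace(a b)*trace(a b) - trace(1)   [split at a repeated a] = z^2 - 2
use: trace(b a b) = trace(b)*trace(a b) - trace(a)   [square of b] = y*z - x
apply: trace(a b a b a) = trace(a)*trace(b a b a) - trace(b a b)   [square of a] = x*z^2 - y*z - x
trace(a b a b a b) = trace(a b)*trace(a b a b) - trace(a^-1 b^-1)   [split at a repeated a] = z^3 - 3*z
use: trace(b a b a b^-1 a) = trace(a b a b a)*trace(b) - trace(a b a b a b)   [inverse elimination on b] = x*y*z^2 - y^2*z - z^3 - x*y + 3*z
trace(a b a b^-1 a^-1 b) = trace(b a b a b^-1)*trace(a) - trace(b a b a b^-1 a)   [inverse elimination on a] = -x*y*z^2 + x^2*z + y^2*z + z^3 - 3*z
apply: trace(b^-1 a^-1 b^-1 a b a) = trace(a b a b^-1 a^-1)*trace(b) - trace(a b a b^-1 a^-1 b)   [inverse elimination on b] = x*y*z^2 - x^2*z - y^2*z - z^3 + x*y + 3*z
trace(b^-1 a b a^-1 b^-1 a^-1) = trace(b^-1 a^-1 b^-1 a b)*trace(a) - trace(b^-1 a^-1 b^-1 a b a)   [inverse elimination on a] = -x*y*z^2 + x^2*z + y^2*z + z^3 - 3*z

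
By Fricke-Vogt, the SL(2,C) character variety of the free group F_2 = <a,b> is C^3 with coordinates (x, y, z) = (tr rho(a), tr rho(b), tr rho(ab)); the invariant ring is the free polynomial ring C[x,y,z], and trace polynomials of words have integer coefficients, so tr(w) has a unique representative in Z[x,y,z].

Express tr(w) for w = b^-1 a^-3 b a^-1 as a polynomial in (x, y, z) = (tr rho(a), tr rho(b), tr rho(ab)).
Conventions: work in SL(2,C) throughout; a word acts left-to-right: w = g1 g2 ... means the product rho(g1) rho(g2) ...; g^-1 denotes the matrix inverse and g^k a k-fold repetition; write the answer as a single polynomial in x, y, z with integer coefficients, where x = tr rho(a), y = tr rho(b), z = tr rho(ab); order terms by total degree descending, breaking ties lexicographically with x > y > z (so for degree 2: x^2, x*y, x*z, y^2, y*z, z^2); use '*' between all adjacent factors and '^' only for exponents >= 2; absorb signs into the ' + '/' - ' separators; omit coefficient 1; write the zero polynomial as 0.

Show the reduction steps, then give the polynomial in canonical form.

use: trace(a^-1 b) = trace(b) * trace(a) - trace(b a)  (eliminate a^-1) = x*y - z
trace(a^-2 b) = trace(a^-1 b) * trace(a) - trace(a^-1 b a)  (eliminate a^-1) = x^2*y - x*z - y
trace(a^-3 b) = trace(a^-2 b) * trace(a) - trace(a^-2 b a)  (eliminate a^-1) = x^3*y - x^2*z - 2*x*y + z
apply: trace(a^-3 b a^-1) = trace(a^-3 b) * trace(a) - trace(a^-3 b a)  (eliminate a^-1) = x^4*y - x^3*z - 3*x^2*y + 2*x*z + y
use: trace(b^2) = trace(b) * trace(b) - trace(1)  (reduce the b square) = y^2 - 2
use: trace(b^2 a) = trace(b) * trace(a b) - trace(a)  (reduce the b square) = y*z - x
trace(b a^-1 b) = trace(b^2) * trace(a) - trace(b^2 a)  (eliminate a^-1) = x*y^2 - y*z - x
trace(b a b a) = trace(b a) * trace(b a) - trace(1)  (split on b) = z^2 - 2
trace(b a^-1 b a) = trace(b a b) * trace(a) - trace(b a b a)  (eliminate a^-1) = x*y*z - x^2 - z^2 + 2
apply: trace(b a^-1 b a^-1) = trace(b a^-1 b) * trace(a) - trace(b a^-1 b a)  (eliminate a^-1) = x^2*y^2 - 2*x*y*z + z^2 - 2
use: trace(a^-1 b a^-1 b a^-1) = trace(b a^-1 b a^-1) * trace(a) - trace(b a^-1 b)  (eliminate a^-1) = x^3*y^2 - 2*x^2*y*z - x*y^2 + x*z^2 + y*z - x
trace(a^-3 b a^-1 b) = trace(a^-1 b a^-1 b a^-1) * trace(a) - trace(a^-1 b a^-1 b)  (eliminate a^-1) = x^4*y^2 - 2*x^3*y*z - 2*x^2*y^2 + x^2*z^2 + 3*x*y*z - x^2 - z^2 + 2
use: trace(b^-1 a^-3 b a^-1) = trace(a^-3 b a^-1) * trace(b) - trace(a^-3 b a^-1 b)  (eliminate b^-1) = x^3*y*z - x^2*y^2 - x^2*z^2 - x*y*z + x^2 + y^2 + z^2 - 2

x^3*y*z - x^2*y^2 - x^2*z^2 - x*y*z + x^2 + y^2 + z^2 - 2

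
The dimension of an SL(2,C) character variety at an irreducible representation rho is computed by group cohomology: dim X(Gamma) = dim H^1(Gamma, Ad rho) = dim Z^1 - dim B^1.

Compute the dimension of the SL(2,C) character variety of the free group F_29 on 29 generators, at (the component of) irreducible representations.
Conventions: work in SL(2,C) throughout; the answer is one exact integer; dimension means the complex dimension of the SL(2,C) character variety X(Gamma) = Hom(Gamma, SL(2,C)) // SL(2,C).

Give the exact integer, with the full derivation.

84

Here Gamma is free of rank 29 — no relator constrains a cocycle.
So Z^1 = (sl_2)^29 in full: dim Z^1 = 87.
dim B^1 = 3: the coboundary map is injective because an irreducible image has centralizer 0 in sl_2.
Therefore dim X = 87 - 3 = 84.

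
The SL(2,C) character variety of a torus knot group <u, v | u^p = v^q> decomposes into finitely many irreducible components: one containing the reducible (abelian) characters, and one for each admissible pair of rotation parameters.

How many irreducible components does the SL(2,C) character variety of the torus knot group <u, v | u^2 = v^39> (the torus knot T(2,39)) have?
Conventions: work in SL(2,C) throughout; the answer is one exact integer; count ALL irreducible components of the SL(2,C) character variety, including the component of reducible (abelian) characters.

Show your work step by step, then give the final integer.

For T(2,39): irreducibility forces the central element u^2 = v^39 to one of +I, -I.
So on each irreducible component the traces are pinned: tr(u) = 2*cos(pi*alpha/2) with 1 <= alpha <= 1, tr(v) = 2*cos(pi*beta/39) with 1 <= beta <= 38.
Consistency of u^2 = (-1)^alpha I with v^39 = (-1)^beta I forces alpha = beta (mod 2).
count pairs: odd alpha (1 choices) x odd beta (19), plus even alpha (0) x even beta (19): 1*19 + 0*19 = 19.
That is 19 components of irreducible characters, and with the reducible (abelian) component the total is 20.

20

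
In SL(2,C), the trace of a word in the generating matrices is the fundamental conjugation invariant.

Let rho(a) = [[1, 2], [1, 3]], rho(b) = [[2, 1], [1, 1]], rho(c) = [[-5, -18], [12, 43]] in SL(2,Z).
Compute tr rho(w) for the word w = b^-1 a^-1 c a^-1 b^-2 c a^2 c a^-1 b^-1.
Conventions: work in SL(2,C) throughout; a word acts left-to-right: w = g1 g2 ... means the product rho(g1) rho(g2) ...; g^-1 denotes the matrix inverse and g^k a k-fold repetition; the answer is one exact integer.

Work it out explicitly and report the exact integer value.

rho(b^-1) = [[1, -1], [-1, 2]]
... * rho(a^-1) = [[3, -2], [-1, 1]]  ->  [[4, -3], [-5, 4]]
... * rho(c) = [[-5, -18], [12, 43]]  ->  [[-56, -201], [73, 262]]
... * rho(a^-1) = [[3, -2], [-1, 1]]  ->  [[33, -89], [-43, 116]]
... * rho(b^-1) = [[1, -1], [-1, 2]]  ->  [[122, -211], [-159, 275]]
... * rho(b^-1) = [[1, -1], [-1, 2]]  ->  [[333, -544], [-434, 709]]
... * rho(c) = [[-5, -18], [12, 43]]  ->  [[-8193, -29386], [10678, 38299]]
... * rho(a) = [[1, 2], [1, 3]]  ->  [[-37579, -104544], [48977, 136253]]
... * rho(a) = [[1, 2], [1, 3]]  ->  [[-142123, -388790], [185230, 506713]]
... * rho(c) = [[-5, -18], [12, 43]]  ->  [[-3954865, -14159756], [5154406, 18454519]]
... * rho(a^-1) = [[3, -2], [-1, 1]]  ->  [[2295161, -6250026], [-2991301, 8145707]]
... * rho(b^-1) = [[1, -1], [-1, 2]]  ->  [[8545187, -14795213], [-11137008, 19282715]]
tr = 8545187 + 19282715 = 27827902

27827902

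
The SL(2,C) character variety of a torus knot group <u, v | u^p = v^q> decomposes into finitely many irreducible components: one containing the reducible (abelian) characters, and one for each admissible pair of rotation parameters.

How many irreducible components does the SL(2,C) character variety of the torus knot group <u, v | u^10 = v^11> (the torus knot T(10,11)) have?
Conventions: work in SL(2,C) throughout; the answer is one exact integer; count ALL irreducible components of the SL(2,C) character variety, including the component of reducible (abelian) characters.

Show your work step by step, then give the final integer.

Gamma = < u, v | u^10 = v^11 > (torus knot T(10,11)); the central element u^10 = v^11 acts as +I or -I in any irreducible SL(2,C) representation.
This locks tr(u) to 2*cos(pi*alpha/10), alpha in 1..9, and tr(v) to 2*cos(pi*beta/11), beta in 1..10, on each component of irreducible characters.
Consistency of u^10 = (-1)^alpha I with v^11 = (-1)^beta I forces alpha = beta (mod 2).
count pairs: odd alpha (5 choices) x odd beta (5), plus even alpha (4) x even beta (5): 5*5 + 4*5 = 45.
Total: 45 irreducible-character components + 1 reducible (abelian) component = 46.

46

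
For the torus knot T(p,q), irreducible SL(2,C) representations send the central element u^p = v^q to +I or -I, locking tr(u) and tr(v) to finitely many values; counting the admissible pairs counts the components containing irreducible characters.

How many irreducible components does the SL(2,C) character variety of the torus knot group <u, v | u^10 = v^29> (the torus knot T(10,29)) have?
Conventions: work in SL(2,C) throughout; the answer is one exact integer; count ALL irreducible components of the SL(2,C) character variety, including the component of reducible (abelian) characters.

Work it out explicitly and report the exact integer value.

In the torus knot group T(10,29), u^10 = v^29 is central, so an irreducible representation sends it to +I or -I (Schur).
On an irreducible component, tr(u) is locked at 2*cos(pi*alpha/10) for some alpha in 1..9, and tr(v) at 2*cos(pi*beta/29) for some beta in 1..28.
Consistency of u^10 = (-1)^alpha I with v^29 = (-1)^beta I forces alpha = beta (mod 2).
Counting: 5 odd alphas x 14 odd betas + 4 even alphas x 14 even betas = 70 + 56 = 126.
components with irreducible characters: 126; plus the single component of reducible (abelian) characters: total 127.

127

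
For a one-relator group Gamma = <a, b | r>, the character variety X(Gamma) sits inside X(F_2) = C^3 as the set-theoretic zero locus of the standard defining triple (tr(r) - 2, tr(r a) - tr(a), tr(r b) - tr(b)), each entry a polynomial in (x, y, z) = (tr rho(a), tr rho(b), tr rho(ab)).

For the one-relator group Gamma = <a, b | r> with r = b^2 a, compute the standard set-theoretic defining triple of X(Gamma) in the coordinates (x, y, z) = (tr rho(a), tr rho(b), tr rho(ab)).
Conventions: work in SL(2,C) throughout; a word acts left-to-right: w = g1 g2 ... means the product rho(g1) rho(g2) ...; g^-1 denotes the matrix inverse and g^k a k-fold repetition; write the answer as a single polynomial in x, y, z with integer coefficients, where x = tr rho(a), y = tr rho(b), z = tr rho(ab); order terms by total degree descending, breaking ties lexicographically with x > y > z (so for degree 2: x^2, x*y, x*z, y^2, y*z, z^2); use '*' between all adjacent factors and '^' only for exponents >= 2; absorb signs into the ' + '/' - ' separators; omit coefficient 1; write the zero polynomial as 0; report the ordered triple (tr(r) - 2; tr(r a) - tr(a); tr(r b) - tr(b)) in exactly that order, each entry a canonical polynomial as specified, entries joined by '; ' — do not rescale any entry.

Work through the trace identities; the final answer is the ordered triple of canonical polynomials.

y*z - x - 2; x*y*z - x^2 - y^2 - x + 2; y^2*z - x*y - y - z

use: tr(b^2 a) = tr(b)*tr(a b) - tr(a) = y*z - x
use: tr(a^2 b) = tr(a)*tr(b a) - tr(b)  (reduce the a square) = x*z - y
use: tr(a^2) = tr(a)*tr(a) - tr(1)  (reduce the a square) = x^2 - 2
use: tr(b^2 a^2) = tr(b)*tr(a^2 b) - tr(a^2)  (reduce the b square) = x*y*z - x^2 - y^2 + 2
tr(b^2 a b) = tr(b)*tr(b a b) - tr(b a) = y^2*z - x*y - z
assemble the triple (tr(r) - 2; tr(r a) - x; tr(r b) - y)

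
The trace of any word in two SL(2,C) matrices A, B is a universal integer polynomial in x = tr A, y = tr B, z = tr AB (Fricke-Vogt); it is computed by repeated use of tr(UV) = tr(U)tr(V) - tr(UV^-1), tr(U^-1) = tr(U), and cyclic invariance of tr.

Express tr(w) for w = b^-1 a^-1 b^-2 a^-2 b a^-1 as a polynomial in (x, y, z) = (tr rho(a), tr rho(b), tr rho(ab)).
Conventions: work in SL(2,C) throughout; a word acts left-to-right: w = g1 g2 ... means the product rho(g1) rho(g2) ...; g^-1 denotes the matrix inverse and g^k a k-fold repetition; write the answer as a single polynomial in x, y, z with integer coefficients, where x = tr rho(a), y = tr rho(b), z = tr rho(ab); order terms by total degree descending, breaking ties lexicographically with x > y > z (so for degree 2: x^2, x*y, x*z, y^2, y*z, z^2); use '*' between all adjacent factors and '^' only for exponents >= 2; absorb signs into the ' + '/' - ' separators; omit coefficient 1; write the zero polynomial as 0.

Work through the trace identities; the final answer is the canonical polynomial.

trace(b^-1) = trace(b) = y
trace(b^-1 a) = trace(a)*trace(b) - trace(a b) = x*y - z
trace(b^-1 a^-1) = trace(b^-1)*trace(a) - trace(b^-1 a) = z
trace(a^-1 b^-2) = trace(b^-1 a^-1)*trace(b) - trace(b^-1 a^-1 b) = y*z - x
trace(a b a) = trace(a)*trace(b a) - trace(b) = x*z - y
trace(a b a b) = trace(a b)*trace(a b) - trace(1)   [split at repeated a] = z^2 - 2
trace(b^-1 a b a) = trace(a b a)*trace(b) - trace(a b a b) = x*y*z - y^2 - z^2 + 2
trace(b^-2 a b a) = trace(b^-1 a b a)*trace(b) - trace(b^-1 a b a b) = x*y^2*z - y^3 - y*z^2 - x*z + 3*y
trace(a b a^-1 b^-2) = trace(b^-2 a b)*trace(a) - trace(b^-2 a b a) = -x*y^2*z + x^2*y + y^3 + y*z^2 - 3*y
trace(a b a^-1 b^-1) = trace(b^-1 a b)*trace(a) - trace(b^-1 a b a) = -x*y*z + x^2 + y^2 + z^2 - 2
trace(b a^-1 b^-3 a) = trace(a b a^-1 b^-2)*trace(b) - trace(a b a^-1 b^-1) = -x*y^3*z + x^2*y^2 + y^4 + y^2*z^2 + x*y*z - x^2 - 4*y^2 - z^2 + 2
trace(b a^-1 b^-3 a^-1) = trace(b a^-1 b^-3)*trace(a) - trace(b a^-1 b^-3 a) = x*y^3*z - x^2*y^2 - y^4 - y^2*z^2 + 4*y^2 + z^2 - 2
trace(b^-2 a^-2 b a^-1 b^-1) = trace(b a^-1 b^-3 a^-1)*trace(a) - trace(b a^-1 b^-3) = x^2*y^3*z - x^3*y^2 - x*y^4 - x*y^2*z^2 + 4*x*y^2 + x*z^2 - y*z - x
trace(b^2) = trace(b)*trace(b) - trace(1) = y^2 - 2
trace(a b^2 a) = trace(a)*trace(b^2 a) - trace(b^2) = x*y*z - x^2 - y^2 + 2
trace(a b^2 a b) = trace(b)*trace(a b a b) - trace(a b a) = y*z^2 - x*z - y
trace(b a b^-1 a b) = trace(a b^2 a)*trace(b) - trace(a b^2 a b) = x*y^2*z - x^2*y - y^3 - y*z^2 + x*z + 3*y
trace(a b a b a) = trace(a)*trace(b a b a) - trace(b a b) = x*z^2 - y*z - x
trace(a b a b a b) = trace(b a)*trace(b a b a) - trace(b^-1 a^-1)   [split at repeated b] = z^3 - 3*z
trace(b a b^-1 a b a) = trace(a b a b a)*trace(b) - trace(a b a b a b) = x*y*z^2 - y^2*z - z^3 - x*y + 3*z
trace(b^-1 a b a^-1 b a) = trace(b a b^-1 a b)*trace(a) - trace(b a b^-1 a b a) = x^2*y^2*z - x^3*y - x*y^3 - 2*x*y*z^2 + x^2*z + y^2*z + z^3 + 4*x*y - 3*z
trace(a^-1 b a^-1 b^-1 a b) = trace(b^-1 a b a^-1 b)*trace(a) - trace(b^-1 a b a^-1 b a) = -x^2*y^2*z + x^3*y + x*y^3 + 2*x*y*z^2 - x^2*z - y^2*z - z^3 - 3*x*y + 3*z
trace(a^-1 b a^-1 b^-1 a b^-1) = trace(a^-1 b a^-1 b^-1 a)*trace(b) - trace(a^-1 b a^-1 b^-1 a b) = x^2*y^2*z - x^3*y - x*y^3 - 2*x*y*z^2 + x^2*z + y^2*z + z^3 + 4*x*y - 3*z
trace(a^-2 b a^-1 b^-1 a b^-1) = trace(a^-1 b a^-1 b^-1 a b^-1)*trace(a) - trace(a^-1 b a^-1 b^-1 a b^-1 a) = x^3*y^2*z - x^4*y - x^2*y^3 - 2*x^2*y*z^2 + x^3*z + x*y^2*z + x*z^3 + 4*x^2*y - 3*x*z - y
trace(b^-2 a^-2 b a^-1 b^-1 a) = trace(a^-2 b a^-1 b^-1 a b^-1)*trace(b) - trace(a^-2 b a^-1 b^-1 a) = x^3*y^3*z - x^4*y^2 - x^2*y^4 - 2*x^2*y^2*z^2 + x^3*y*z + x*y^3*z + x*y*z^3 + 4*x^2*y^2 - 4*x*y*z + z^2 - 2
trace(b^-1 a^-1 b^-2 a^-2 b a^-1) = trace(b^-2 a^-2 b a^-1 b^-1)*trace(a) - trace(b^-2 a^-2 b a^-1 b^-1 a) = x^2*y^2*z^2 - x^3*y*z - x*y^3*z - x*y*z^3 + x^2*z^2 + 3*x*y*z - x^2 - z^2 + 2

x^2*y^2*z^2 - x^3*y*z - x*y^3*z - x*y*z^3 + x^2*z^2 + 3*x*y*z - x^2 - z^2 + 2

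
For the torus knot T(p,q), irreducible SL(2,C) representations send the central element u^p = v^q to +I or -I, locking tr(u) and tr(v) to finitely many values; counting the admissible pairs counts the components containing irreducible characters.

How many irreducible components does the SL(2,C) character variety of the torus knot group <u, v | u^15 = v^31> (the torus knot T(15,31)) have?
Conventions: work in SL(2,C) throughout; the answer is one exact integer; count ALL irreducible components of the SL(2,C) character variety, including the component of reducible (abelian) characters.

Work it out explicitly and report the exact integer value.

For T(15,31): irreducibility forces the central element u^15 = v^31 to one of +I, -I.
This locks tr(u) to 2*cos(pi*alpha/15), alpha in 1..14, and tr(v) to 2*cos(pi*beta/31), beta in 1..30, on each component of irreducible characters.
Consistency of u^15 = (-1)^alpha I with v^31 = (-1)^beta I forces alpha = beta (mod 2).
Enumerate parity-matched pairs: 7*15 odd-odd plus 7*15 even-even gives 210.
That is 210 components of irreducible characters, and with the reducible (abelian) component the total is 211.

211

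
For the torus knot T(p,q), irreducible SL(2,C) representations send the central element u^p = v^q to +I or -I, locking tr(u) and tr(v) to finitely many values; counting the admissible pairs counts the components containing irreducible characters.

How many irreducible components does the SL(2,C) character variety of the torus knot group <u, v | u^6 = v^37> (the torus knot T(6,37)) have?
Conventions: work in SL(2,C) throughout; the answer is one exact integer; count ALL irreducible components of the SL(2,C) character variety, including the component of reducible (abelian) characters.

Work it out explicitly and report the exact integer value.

91

Gamma = < u, v | u^6 = v^37 > (torus knot T(6,37)); the central element u^6 = v^37 acts as +I or -I in any irreducible SL(2,C) representation.
On an irreducible component, tr(u) is locked at 2*cos(pi*alpha/6) for some alpha in 1..5, and tr(v) at 2*cos(pi*beta/37) for some beta in 1..36.
The two central values (-1)^alpha I and (-1)^beta I must be the same matrix, so alpha and beta share a parity.
Counting: 3 odd alphas x 18 odd betas + 2 even alphas x 18 even betas = 54 + 36 = 90.
Total: 90 irreducible-character components + 1 reducible (abelian) component = 91.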